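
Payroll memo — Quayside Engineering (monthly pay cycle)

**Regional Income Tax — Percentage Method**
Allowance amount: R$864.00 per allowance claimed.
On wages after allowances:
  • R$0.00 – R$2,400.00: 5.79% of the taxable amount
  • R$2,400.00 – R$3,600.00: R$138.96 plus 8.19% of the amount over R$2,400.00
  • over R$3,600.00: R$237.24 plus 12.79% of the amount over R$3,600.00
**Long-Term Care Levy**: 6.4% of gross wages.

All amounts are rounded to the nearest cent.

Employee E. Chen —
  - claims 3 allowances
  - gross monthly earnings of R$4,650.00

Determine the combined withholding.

Regional Income Tax: taxable = R$4,650.00 − 3×R$864.00 = R$2,058.00
  5.79% × R$2,058.00 = R$119.16
Long-Term Care Levy: 6.4% × R$4,650.00 = R$297.60
Total: R$119.16 + R$297.60 = R$416.76

R$416.76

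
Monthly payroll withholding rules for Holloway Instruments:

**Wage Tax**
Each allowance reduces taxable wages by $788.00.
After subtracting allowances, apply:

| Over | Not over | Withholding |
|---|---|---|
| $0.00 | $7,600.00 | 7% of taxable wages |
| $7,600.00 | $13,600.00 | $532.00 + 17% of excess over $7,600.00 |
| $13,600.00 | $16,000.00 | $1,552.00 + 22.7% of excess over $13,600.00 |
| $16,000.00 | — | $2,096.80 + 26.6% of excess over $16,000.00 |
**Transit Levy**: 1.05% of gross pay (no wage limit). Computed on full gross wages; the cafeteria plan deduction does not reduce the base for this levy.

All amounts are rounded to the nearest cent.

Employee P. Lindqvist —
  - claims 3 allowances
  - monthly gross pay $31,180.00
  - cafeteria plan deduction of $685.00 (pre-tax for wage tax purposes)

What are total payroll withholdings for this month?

Wage Tax: taxable = $31,180.00 − $685.00 − 3×$788.00 = $28,131.00
  $2,096.80 + 26.6% × ($28,131.00 − $16,000.00) = $2,096.80 + 26.6% × $12,131.00 = $5,323.65
Transit Levy: 1.05% × $31,180.00 = $327.39
Total: $5,323.65 + $327.39 = $5,651.04

$5,651.04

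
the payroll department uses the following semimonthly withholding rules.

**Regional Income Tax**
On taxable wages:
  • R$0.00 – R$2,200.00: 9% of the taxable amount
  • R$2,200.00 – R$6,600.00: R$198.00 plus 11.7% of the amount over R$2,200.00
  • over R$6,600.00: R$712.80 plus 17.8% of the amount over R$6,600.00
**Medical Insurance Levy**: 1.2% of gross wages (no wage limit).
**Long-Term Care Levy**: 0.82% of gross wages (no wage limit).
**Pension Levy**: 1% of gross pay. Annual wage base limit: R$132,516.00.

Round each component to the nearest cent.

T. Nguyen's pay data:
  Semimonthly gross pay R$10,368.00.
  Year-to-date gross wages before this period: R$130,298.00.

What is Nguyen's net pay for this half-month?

Regional Income Tax: taxable = R$10,368.00
  R$712.80 + 17.8% × (R$10,368.00 − R$6,600.00) = R$712.80 + 17.8% × R$3,768.00 = R$1,383.50
Medical Insurance Levy: 1.2% × R$10,368.00 = R$124.42
Long-Term Care Levy: 0.82% × R$10,368.00 = R$85.02
Pension Levy: cap R$132,516.00 − YTD R$130,298.00 = R$2,218.00 subject; 1% × R$2,218.00 = R$22.18
Total withheld: R$1,383.50 + R$124.42 + R$85.02 + R$22.18 = R$1,615.12
Net pay: R$10,368.00 − R$1,615.12 = R$8,752.88

R$8,752.88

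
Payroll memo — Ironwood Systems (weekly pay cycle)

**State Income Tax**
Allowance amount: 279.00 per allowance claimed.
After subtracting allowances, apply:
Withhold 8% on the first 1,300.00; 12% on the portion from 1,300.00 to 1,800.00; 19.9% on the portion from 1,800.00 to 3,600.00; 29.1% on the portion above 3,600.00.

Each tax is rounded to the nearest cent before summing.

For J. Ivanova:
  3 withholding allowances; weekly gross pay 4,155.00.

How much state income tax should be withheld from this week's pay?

466.08

State Income Tax: taxable = 4,155.00 − 3×279.00 = 3,318.00
  164.00 + 19.9% × (3,318.00 − 1,800.00) = 164.00 + 19.9% × 1,518.00 = 466.08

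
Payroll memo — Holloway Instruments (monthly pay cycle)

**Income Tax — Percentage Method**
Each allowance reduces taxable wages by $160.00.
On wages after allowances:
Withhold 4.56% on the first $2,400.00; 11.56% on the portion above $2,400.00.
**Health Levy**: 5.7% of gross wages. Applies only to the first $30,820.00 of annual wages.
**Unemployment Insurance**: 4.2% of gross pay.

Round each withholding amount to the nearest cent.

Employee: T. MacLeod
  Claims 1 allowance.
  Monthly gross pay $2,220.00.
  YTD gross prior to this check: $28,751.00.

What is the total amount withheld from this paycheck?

Income Tax: taxable = $2,220.00 − 1×$160.00 = $2,060.00
  4.56% × $2,060.00 = $93.94
Health Levy: cap $30,820.00 − YTD $28,751.00 = $2,069.00 subject; 5.7% × $2,069.00 = $117.93
Unemployment Insurance: 4.2% × $2,220.00 = $93.24
Total: $93.94 + $117.93 + $93.24 = $305.11

$305.11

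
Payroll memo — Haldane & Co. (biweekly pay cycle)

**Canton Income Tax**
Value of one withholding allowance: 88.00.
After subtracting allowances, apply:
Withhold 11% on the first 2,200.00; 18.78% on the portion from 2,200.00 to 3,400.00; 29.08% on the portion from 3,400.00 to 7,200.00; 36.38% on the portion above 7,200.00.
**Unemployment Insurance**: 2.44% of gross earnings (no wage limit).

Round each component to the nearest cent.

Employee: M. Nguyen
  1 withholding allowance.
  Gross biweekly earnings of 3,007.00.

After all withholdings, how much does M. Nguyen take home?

Canton Income Tax: taxable = 3,007.00 − 1×88.00 = 2,919.00
  242.00 + 18.78% × (2,919.00 − 2,200.00) = 242.00 + 18.78% × 719.00 = 377.03
Unemployment Insurance: 2.44% × 3,007.00 = 73.37
Total withheld: 377.03 + 73.37 = 450.40
Net pay: 3,007.00 − 450.40 = 2,556.60

2,556.60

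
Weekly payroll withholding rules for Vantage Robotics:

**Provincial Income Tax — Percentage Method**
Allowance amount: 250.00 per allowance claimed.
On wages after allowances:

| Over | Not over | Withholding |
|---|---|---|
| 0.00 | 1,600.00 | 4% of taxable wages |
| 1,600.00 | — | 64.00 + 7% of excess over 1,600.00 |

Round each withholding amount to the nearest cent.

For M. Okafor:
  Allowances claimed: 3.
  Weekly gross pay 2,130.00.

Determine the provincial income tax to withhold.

55.20

Provincial Income Tax: taxable = 2,130.00 − 3×250.00 = 1,380.00
  4% × 1,380.00 = 55.20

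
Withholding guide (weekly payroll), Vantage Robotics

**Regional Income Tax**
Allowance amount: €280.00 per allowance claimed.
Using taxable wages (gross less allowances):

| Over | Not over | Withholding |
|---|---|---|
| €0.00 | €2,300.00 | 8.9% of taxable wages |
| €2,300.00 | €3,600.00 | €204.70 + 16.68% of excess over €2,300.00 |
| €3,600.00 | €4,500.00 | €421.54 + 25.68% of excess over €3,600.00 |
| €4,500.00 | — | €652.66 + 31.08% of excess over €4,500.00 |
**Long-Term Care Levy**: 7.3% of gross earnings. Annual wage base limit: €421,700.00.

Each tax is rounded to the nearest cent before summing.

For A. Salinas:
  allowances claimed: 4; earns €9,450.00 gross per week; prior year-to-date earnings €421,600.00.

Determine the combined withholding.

€1,850.32

Regional Income Tax: taxable = €9,450.00 − 4×€280.00 = €8,330.00
  €652.66 + 31.08% × (€8,330.00 − €4,500.00) = €652.66 + 31.08% × €3,830.00 = €1,843.02
Long-Term Care Levy: cap €421,700.00 − YTD €421,600.00 = €100.00 subject; 7.3% × €100.00 = €7.30
Total: €1,843.02 + €7.30 = €1,850.32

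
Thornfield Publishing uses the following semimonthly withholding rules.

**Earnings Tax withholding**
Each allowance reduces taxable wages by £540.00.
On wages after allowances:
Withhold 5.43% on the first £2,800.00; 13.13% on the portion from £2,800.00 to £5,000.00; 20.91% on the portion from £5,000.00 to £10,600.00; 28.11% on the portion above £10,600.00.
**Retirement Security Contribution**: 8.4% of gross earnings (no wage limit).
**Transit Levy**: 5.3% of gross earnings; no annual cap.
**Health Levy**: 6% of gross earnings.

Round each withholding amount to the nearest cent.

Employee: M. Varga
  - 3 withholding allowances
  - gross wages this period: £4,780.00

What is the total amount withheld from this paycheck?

£1,140.97

Earnings Tax: taxable = £4,780.00 − 3×£540.00 = £3,160.00
  £152.04 + 13.13% × (£3,160.00 − £2,800.00) = £152.04 + 13.13% × £360.00 = £199.31
Retirement Security Contribution: 8.4% × £4,780.00 = £401.52
Transit Levy: 5.3% × £4,780.00 = £253.34
Health Levy: 6% × £4,780.00 = £286.80
Total: £199.31 + £401.52 + £253.34 + £286.80 = £1,140.97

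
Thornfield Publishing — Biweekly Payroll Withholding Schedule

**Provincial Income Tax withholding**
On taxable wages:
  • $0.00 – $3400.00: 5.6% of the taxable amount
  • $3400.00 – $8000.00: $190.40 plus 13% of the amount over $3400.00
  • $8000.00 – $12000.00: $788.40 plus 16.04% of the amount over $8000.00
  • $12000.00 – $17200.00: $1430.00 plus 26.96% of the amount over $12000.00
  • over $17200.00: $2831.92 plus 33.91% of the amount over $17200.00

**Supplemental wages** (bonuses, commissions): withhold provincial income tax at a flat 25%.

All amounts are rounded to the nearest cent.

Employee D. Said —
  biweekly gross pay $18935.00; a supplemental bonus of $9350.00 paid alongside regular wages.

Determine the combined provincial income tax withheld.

$5757.76

Provincial Income Tax: taxable = $18935.00
  $2831.92 + 33.91% × ($18935.00 − $17200.00) = $2831.92 + 33.91% × $1735.00 = $3420.26
Supplemental (25% flat on bonus): 25% × $9350.00 = $2337.50
Total provincial income tax: $3420.26 + $2337.50 = $5757.76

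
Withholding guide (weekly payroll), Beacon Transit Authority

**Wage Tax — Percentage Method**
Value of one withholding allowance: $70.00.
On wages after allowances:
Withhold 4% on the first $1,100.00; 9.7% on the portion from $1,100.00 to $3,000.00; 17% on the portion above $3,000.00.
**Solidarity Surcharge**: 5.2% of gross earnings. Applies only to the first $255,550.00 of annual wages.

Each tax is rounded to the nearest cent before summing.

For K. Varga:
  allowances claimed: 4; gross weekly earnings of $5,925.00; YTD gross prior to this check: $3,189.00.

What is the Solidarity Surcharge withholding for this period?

$308.10

Solidarity Surcharge: 5.2% × $5,925.00 = $308.10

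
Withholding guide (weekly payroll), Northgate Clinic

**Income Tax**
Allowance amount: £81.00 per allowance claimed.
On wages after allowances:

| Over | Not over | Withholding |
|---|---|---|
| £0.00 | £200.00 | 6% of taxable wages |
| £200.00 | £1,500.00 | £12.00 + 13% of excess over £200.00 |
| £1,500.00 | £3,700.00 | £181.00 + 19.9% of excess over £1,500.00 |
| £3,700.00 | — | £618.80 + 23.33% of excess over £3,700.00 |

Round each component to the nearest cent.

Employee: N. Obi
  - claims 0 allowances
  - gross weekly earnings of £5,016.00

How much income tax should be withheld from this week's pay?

Income Tax: taxable = £5,016.00
  £618.80 + 23.33% × (£5,016.00 − £3,700.00) = £618.80 + 23.33% × £1,316.00 = £925.82

£925.82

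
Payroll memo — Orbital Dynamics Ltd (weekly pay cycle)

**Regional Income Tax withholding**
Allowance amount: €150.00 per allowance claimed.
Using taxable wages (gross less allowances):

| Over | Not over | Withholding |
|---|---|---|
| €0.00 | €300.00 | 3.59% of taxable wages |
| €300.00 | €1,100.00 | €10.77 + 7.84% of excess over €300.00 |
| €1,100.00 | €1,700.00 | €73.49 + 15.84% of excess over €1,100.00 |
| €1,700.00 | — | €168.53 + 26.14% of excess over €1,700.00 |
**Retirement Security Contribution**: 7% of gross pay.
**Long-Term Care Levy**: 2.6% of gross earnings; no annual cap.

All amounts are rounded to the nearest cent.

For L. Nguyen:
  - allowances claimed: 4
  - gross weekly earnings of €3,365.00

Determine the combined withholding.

€769.96

Regional Income Tax: taxable = €3,365.00 − 4×€150.00 = €2,765.00
  €168.53 + 26.14% × (€2,765.00 − €1,700.00) = €168.53 + 26.14% × €1,065.00 = €446.92
Retirement Security Contribution: 7% × €3,365.00 = €235.55
Long-Term Care Levy: 2.6% × €3,365.00 = €87.49
Total: €446.92 + €235.55 + €87.49 = €769.96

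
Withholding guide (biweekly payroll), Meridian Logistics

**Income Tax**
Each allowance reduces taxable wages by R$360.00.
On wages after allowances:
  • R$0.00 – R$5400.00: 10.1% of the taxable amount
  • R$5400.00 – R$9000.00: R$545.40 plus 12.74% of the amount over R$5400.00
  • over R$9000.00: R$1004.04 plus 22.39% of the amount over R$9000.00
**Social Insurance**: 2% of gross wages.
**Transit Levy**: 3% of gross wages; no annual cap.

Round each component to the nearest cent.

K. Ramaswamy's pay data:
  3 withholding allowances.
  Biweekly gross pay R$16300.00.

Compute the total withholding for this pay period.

Income Tax: taxable = R$16300.00 − 3×R$360.00 = R$15220.00
  R$1004.04 + 22.39% × (R$15220.00 − R$9000.00) = R$1004.04 + 22.39% × R$6220.00 = R$2396.70
Social Insurance: 2% × R$16300.00 = R$326.00
Transit Levy: 3% × R$16300.00 = R$489.00
Total: R$2396.70 + R$326.00 + R$489.00 = R$3211.70

R$3211.70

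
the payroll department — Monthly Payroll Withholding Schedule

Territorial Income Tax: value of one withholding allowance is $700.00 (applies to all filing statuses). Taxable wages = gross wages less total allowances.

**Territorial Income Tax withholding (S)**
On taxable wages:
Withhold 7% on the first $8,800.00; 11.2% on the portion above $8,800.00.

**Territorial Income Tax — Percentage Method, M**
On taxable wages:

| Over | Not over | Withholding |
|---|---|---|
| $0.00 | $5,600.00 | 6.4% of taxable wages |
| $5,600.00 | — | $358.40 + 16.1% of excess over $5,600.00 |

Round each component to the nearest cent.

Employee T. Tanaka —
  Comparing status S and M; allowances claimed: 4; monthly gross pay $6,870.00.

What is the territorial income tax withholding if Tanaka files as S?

$284.90

Territorial Income Tax (S): taxable = $6,870.00 − 4×$700.00 = $4,070.00
  7% × $4,070.00 = $284.90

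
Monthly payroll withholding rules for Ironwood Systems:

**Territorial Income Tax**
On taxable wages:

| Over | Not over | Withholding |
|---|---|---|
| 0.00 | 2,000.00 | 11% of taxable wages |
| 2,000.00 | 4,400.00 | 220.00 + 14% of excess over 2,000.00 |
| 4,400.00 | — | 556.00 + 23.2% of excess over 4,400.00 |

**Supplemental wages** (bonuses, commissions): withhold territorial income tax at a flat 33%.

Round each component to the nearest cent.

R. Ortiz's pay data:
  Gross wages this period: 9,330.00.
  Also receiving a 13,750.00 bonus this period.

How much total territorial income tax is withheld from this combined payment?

Territorial Income Tax: taxable = 9,330.00
  556.00 + 23.2% × (9,330.00 − 4,400.00) = 556.00 + 23.2% × 4,930.00 = 1,699.76
Supplemental (33% flat on bonus): 33% × 13,750.00 = 4,537.50
Total territorial income tax: 1,699.76 + 4,537.50 = 6,237.26

6,237.26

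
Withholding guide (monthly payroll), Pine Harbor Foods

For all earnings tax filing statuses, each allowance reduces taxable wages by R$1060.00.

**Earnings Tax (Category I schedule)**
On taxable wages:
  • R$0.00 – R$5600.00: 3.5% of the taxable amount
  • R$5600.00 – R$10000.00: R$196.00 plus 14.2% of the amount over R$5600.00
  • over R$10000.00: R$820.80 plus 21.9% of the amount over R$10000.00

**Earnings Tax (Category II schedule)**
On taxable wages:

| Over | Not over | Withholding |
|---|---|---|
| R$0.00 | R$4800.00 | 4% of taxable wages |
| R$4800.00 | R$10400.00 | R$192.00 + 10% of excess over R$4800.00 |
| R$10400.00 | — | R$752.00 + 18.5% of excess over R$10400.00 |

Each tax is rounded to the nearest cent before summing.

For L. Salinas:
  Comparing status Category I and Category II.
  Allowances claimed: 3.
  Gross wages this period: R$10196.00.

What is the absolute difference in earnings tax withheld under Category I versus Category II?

R$16.53

Earnings Tax (Category I): taxable = R$10196.00 − 3×R$1060.00 = R$7016.00
  R$196.00 + 14.2% × (R$7016.00 − R$5600.00) = R$196.00 + 14.2% × R$1416.00 = R$397.07
Earnings Tax (Category II): taxable = R$10196.00 − 3×R$1060.00 = R$7016.00
  R$192.00 + 10% × (R$7016.00 − R$4800.00) = R$192.00 + 10% × R$2216.00 = R$413.60
Difference: |R$397.07 − R$413.60| = R$16.53 (higher under Category II)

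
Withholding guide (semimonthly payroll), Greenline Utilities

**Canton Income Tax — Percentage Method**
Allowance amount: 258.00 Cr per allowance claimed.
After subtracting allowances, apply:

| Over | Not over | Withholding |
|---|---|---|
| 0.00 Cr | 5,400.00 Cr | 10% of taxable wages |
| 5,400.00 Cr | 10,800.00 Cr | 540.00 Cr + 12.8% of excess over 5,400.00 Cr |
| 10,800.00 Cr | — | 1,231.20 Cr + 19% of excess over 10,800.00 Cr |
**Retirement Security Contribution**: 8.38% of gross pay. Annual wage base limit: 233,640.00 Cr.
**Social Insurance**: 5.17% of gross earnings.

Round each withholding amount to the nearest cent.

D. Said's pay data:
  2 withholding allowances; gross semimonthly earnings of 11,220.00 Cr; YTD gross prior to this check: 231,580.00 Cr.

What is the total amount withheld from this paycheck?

Canton Income Tax: taxable = 11,220.00 Cr − 2×258.00 Cr = 10,704.00 Cr
  540.00 Cr + 12.8% × (10,704.00 Cr − 5,400.00 Cr) = 540.00 Cr + 12.8% × 5,304.00 Cr = 1,218.91 Cr
Retirement Security Contribution: cap 233,640.00 Cr − YTD 231,580.00 Cr = 2,060.00 Cr subject; 8.38% × 2,060.00 Cr = 172.63 Cr
Social Insurance: 5.17% × 11,220.00 Cr = 580.07 Cr
Total: 1,218.91 Cr + 172.63 Cr + 580.07 Cr = 1,971.61 Cr

1,971.61 Cr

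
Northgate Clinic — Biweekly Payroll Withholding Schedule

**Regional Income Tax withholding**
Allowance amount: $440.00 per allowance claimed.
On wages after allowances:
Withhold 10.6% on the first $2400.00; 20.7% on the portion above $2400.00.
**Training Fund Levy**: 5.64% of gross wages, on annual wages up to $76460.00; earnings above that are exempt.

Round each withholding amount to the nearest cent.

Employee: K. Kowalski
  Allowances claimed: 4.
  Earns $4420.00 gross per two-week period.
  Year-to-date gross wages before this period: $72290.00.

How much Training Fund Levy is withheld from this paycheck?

$235.19

Training Fund Levy: cap $76460.00 − YTD $72290.00 = $4170.00 subject; 5.64% × $4170.00 = $235.19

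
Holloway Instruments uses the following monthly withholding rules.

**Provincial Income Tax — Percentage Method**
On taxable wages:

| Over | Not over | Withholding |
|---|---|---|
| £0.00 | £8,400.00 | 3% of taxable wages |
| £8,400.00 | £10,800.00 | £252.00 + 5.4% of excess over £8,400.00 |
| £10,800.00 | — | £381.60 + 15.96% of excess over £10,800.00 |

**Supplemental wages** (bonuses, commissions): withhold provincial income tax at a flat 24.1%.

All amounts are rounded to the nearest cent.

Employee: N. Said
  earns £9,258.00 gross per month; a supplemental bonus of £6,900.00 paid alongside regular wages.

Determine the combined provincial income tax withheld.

Provincial Income Tax: taxable = £9,258.00
  £252.00 + 5.4% × (£9,258.00 − £8,400.00) = £252.00 + 5.4% × £858.00 = £298.33
Supplemental (24.1% flat on bonus): 24.1% × £6,900.00 = £1,662.90
Total provincial income tax: £298.33 + £1,662.90 = £1,961.23

£1,961.23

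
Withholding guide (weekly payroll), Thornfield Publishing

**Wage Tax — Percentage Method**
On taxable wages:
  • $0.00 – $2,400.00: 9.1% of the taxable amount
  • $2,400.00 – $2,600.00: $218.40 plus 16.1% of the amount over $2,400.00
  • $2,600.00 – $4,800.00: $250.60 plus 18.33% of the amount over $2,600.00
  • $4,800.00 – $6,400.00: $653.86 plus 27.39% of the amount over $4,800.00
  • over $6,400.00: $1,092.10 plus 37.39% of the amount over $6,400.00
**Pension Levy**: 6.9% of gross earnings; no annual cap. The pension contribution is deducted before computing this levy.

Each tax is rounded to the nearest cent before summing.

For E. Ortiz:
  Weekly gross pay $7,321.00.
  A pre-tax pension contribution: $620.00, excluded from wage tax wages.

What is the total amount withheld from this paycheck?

$1,667.01

Wage Tax: taxable = $7,321.00 − $620.00 = $6,701.00
  $1,092.10 + 37.39% × ($6,701.00 − $6,400.00) = $1,092.10 + 37.39% × $301.00 = $1,204.64
Pension Levy: 6.9% × $6,701.00 = $462.37
Total: $1,204.64 + $462.37 = $1,667.01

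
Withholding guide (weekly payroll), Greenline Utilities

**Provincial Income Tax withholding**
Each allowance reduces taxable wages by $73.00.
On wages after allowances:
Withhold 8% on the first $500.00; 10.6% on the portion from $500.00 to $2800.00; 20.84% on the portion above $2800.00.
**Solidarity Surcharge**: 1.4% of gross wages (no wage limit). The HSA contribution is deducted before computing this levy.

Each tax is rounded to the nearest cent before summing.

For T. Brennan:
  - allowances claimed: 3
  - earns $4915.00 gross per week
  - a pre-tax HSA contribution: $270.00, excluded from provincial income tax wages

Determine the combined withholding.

$687.69

Provincial Income Tax: taxable = $4915.00 − $270.00 − 3×$73.00 = $4426.00
  $283.80 + 20.84% × ($4426.00 − $2800.00) = $283.80 + 20.84% × $1626.00 = $622.66
Solidarity Surcharge: 1.4% × $4645.00 = $65.03
Total: $622.66 + $65.03 = $687.69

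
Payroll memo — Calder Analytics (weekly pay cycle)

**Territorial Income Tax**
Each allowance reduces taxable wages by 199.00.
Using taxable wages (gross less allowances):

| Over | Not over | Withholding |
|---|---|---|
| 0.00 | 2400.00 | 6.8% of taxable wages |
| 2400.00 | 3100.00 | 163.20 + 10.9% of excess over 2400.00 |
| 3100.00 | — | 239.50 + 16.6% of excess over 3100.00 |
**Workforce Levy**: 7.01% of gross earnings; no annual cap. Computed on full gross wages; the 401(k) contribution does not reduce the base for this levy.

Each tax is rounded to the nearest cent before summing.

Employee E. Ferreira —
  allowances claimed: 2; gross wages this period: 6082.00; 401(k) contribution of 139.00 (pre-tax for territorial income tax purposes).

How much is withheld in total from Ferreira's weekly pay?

1071.72

Territorial Income Tax: taxable = 6082.00 − 139.00 − 2×199.00 = 5545.00
  239.50 + 16.6% × (5545.00 − 3100.00) = 239.50 + 16.6% × 2445.00 = 645.37
Workforce Levy: 7.01% × 6082.00 = 426.35
Total: 645.37 + 426.35 = 1071.72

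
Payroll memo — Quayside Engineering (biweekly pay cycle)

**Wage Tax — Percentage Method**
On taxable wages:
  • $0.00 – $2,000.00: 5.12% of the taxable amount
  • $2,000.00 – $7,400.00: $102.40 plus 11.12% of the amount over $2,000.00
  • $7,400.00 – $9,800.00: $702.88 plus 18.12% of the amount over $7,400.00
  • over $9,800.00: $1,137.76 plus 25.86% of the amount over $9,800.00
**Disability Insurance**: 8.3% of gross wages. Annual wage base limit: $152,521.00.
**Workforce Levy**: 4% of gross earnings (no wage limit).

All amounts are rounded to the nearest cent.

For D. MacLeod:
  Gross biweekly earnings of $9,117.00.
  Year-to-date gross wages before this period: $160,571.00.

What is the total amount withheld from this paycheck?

Wage Tax: taxable = $9,117.00
  $702.88 + 18.12% × ($9,117.00 − $7,400.00) = $702.88 + 18.12% × $1,717.00 = $1,014.00
Disability Insurance: YTD $160,571.00 ≥ cap $152,521.00 → $0.00
Workforce Levy: 4% × $9,117.00 = $364.68
Total: $1,014.00 + $0.00 + $364.68 = $1,378.68

$1,378.68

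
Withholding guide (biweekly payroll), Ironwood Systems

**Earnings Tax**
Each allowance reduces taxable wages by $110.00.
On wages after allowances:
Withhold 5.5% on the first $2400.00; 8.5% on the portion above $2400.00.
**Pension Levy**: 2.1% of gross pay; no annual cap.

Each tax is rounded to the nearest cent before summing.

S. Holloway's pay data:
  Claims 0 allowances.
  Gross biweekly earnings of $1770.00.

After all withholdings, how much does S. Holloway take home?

Earnings Tax: taxable = $1770.00
  5.5% × $1770.00 = $97.35
Pension Levy: 2.1% × $1770.00 = $37.17
Total withheld: $97.35 + $37.17 = $134.52
Net pay: $1770.00 − $134.52 = $1635.48

$1635.48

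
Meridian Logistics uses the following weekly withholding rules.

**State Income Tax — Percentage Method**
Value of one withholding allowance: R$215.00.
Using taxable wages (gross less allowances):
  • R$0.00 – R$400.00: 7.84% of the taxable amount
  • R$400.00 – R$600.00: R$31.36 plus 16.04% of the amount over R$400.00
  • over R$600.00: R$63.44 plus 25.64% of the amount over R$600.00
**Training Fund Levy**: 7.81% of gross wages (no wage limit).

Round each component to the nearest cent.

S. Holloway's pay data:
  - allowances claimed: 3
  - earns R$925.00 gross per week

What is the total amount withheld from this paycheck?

State Income Tax: taxable = R$925.00 − 3×R$215.00 = R$280.00
  7.84% × R$280.00 = R$21.95
Training Fund Levy: 7.81% × R$925.00 = R$72.24
Total: R$21.95 + R$72.24 = R$94.19

R$94.19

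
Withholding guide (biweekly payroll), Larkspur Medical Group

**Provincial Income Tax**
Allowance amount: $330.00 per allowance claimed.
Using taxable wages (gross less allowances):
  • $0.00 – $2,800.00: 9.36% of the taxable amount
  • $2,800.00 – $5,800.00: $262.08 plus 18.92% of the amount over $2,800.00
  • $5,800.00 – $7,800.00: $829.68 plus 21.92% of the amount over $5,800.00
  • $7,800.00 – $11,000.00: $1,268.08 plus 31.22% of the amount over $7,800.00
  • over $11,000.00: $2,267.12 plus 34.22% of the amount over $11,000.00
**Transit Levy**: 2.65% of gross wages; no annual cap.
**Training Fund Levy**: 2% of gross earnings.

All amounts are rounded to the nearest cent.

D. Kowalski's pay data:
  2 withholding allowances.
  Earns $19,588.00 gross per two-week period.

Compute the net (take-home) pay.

Provincial Income Tax: taxable = $19,588.00 − 2×$330.00 = $18,928.00
  $2,267.12 + 34.22% × ($18,928.00 − $11,000.00) = $2,267.12 + 34.22% × $7,928.00 = $4,980.08
Transit Levy: 2.65% × $19,588.00 = $519.08
Training Fund Levy: 2% × $19,588.00 = $391.76
Total withheld: $4,980.08 + $519.08 + $391.76 = $5,890.92
Net pay: $19,588.00 − $5,890.92 = $13,697.08

$13,697.08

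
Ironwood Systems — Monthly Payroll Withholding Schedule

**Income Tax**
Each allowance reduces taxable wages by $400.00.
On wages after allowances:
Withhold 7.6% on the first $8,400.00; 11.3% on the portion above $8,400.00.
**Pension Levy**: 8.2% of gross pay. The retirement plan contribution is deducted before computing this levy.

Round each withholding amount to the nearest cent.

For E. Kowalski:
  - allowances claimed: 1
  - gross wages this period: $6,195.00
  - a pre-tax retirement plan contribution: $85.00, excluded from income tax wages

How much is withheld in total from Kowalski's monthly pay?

$934.98

Income Tax: taxable = $6,195.00 − $85.00 − 1×$400.00 = $5,710.00
  7.6% × $5,710.00 = $433.96
Pension Levy: 8.2% × $6,110.00 = $501.02
Total: $433.96 + $501.02 = $934.98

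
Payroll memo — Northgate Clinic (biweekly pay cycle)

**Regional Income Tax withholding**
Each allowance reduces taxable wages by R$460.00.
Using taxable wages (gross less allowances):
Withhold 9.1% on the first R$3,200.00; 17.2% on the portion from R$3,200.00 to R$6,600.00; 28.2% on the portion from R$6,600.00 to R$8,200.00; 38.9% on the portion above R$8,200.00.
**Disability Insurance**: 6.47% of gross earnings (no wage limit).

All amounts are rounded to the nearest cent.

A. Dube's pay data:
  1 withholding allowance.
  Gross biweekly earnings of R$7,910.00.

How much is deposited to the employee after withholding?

Regional Income Tax: taxable = R$7,910.00 − 1×R$460.00 = R$7,450.00
  R$876.00 + 28.2% × (R$7,450.00 − R$6,600.00) = R$876.00 + 28.2% × R$850.00 = R$1,115.70
Disability Insurance: 6.47% × R$7,910.00 = R$511.78
Total withheld: R$1,115.70 + R$511.78 = R$1,627.48
Net pay: R$7,910.00 − R$1,627.48 = R$6,282.52

R$6,282.52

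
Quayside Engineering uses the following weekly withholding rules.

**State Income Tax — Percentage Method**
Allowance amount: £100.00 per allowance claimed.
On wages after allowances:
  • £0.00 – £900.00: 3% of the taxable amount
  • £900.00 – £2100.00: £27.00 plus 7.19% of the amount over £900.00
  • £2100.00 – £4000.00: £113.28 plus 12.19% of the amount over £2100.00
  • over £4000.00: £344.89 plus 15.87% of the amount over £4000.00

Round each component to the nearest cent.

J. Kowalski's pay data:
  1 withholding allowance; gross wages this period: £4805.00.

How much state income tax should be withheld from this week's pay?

State Income Tax: taxable = £4805.00 − 1×£100.00 = £4705.00
  £344.89 + 15.87% × (£4705.00 − £4000.00) = £344.89 + 15.87% × £705.00 = £456.77

£456.77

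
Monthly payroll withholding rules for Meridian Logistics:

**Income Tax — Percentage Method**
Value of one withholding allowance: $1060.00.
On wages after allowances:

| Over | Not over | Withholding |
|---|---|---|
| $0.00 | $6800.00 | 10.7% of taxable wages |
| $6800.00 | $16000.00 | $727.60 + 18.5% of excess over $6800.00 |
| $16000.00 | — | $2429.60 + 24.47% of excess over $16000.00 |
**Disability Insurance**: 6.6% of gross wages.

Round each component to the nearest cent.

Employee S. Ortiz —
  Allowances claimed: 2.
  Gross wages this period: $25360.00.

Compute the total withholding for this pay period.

Income Tax: taxable = $25360.00 − 2×$1060.00 = $23240.00
  $2429.60 + 24.47% × ($23240.00 − $16000.00) = $2429.60 + 24.47% × $7240.00 = $4201.23
Disability Insurance: 6.6% × $25360.00 = $1673.76
Total: $4201.23 + $1673.76 = $5874.99

$5874.99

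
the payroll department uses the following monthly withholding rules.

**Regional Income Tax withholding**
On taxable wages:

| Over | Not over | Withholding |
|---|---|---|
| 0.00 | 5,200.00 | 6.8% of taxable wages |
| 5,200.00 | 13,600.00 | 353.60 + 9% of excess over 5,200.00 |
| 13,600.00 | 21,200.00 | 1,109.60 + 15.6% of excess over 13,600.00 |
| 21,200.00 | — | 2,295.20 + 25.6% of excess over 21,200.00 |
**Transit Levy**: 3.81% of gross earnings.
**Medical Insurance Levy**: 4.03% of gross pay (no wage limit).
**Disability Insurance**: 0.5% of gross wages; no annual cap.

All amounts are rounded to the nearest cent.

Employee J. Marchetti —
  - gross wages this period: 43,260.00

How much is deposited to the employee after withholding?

31,709.55

Regional Income Tax: taxable = 43,260.00
  2,295.20 + 25.6% × (43,260.00 − 21,200.00) = 2,295.20 + 25.6% × 22,060.00 = 7,942.56
Transit Levy: 3.81% × 43,260.00 = 1,648.21
Medical Insurance Levy: 4.03% × 43,260.00 = 1,743.38
Disability Insurance: 0.5% × 43,260.00 = 216.30
Total withheld: 7,942.56 + 1,648.21 + 1,743.38 + 216.30 = 11,550.45
Net pay: 43,260.00 − 11,550.45 = 31,709.55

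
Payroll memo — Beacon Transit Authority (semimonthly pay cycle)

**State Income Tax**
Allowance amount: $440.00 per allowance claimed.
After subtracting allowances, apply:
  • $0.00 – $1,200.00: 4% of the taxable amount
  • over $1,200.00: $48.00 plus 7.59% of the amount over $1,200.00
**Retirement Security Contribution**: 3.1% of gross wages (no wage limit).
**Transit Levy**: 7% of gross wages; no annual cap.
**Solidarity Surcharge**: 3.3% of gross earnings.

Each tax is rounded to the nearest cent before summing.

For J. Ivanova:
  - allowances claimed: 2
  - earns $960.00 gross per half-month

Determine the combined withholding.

State Income Tax: taxable = $960.00 − 2×$440.00 = $80.00
  4% × $80.00 = $3.20
Retirement Security Contribution: 3.1% × $960.00 = $29.76
Transit Levy: 7% × $960.00 = $67.20
Solidarity Surcharge: 3.3% × $960.00 = $31.68
Total: $3.20 + $29.76 + $67.20 + $31.68 = $131.84

$131.84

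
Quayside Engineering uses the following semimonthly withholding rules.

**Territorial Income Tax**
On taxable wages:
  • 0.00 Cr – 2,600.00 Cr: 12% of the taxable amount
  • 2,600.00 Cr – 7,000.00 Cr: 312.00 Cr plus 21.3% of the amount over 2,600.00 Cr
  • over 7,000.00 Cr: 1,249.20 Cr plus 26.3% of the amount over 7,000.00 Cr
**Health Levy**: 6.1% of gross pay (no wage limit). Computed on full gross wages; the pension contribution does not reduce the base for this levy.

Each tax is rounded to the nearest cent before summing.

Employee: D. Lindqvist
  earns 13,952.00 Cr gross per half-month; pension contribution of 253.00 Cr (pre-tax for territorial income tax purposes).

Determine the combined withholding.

3,862.11 Cr

Territorial Income Tax: taxable = 13,952.00 Cr − 253.00 Cr = 13,699.00 Cr
  1,249.20 Cr + 26.3% × (13,699.00 Cr − 7,000.00 Cr) = 1,249.20 Cr + 26.3% × 6,699.00 Cr = 3,011.04 Cr
Health Levy: 6.1% × 13,952.00 Cr = 851.07 Cr
Total: 3,011.04 Cr + 851.07 Cr = 3,862.11 Cr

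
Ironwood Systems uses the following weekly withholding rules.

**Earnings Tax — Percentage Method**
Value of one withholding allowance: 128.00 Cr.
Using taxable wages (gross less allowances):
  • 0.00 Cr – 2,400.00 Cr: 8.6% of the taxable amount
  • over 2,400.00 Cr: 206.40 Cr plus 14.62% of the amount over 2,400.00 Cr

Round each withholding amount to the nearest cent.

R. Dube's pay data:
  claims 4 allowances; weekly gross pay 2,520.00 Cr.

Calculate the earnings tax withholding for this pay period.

Earnings Tax: taxable = 2,520.00 Cr − 4×128.00 Cr = 2,008.00 Cr
  8.6% × 2,008.00 Cr = 172.69 Cr

172.69 Cr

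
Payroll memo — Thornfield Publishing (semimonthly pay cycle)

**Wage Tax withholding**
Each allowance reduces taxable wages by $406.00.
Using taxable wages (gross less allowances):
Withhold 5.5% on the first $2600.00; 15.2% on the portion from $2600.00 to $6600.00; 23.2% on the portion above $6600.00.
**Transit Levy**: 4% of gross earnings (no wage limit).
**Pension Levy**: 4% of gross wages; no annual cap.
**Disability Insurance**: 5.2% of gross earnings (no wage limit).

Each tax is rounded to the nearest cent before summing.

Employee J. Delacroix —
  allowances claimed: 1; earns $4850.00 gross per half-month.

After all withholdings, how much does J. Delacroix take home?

Wage Tax: taxable = $4850.00 − 1×$406.00 = $4444.00
  $143.00 + 15.2% × ($4444.00 − $2600.00) = $143.00 + 15.2% × $1844.00 = $423.29
Transit Levy: 4% × $4850.00 = $194.00
Pension Levy: 4% × $4850.00 = $194.00
Disability Insurance: 5.2% × $4850.00 = $252.20
Total withheld: $423.29 + $194.00 + $194.00 + $252.20 = $1063.49
Net pay: $4850.00 − $1063.49 = $3786.51

$3786.51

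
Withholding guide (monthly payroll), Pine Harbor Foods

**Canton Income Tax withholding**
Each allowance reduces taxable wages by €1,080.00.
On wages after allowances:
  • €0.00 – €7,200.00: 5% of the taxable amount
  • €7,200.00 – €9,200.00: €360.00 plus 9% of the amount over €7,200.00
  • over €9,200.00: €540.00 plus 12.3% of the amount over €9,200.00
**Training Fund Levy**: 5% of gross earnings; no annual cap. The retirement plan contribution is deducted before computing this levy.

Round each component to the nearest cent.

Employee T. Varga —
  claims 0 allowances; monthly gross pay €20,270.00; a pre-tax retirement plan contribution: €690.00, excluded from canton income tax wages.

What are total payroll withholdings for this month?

€2,795.74

Canton Income Tax: taxable = €20,270.00 − €690.00 = €19,580.00
  €540.00 + 12.3% × (€19,580.00 − €9,200.00) = €540.00 + 12.3% × €10,380.00 = €1,816.74
Training Fund Levy: 5% × €19,580.00 = €979.00
Total: €1,816.74 + €979.00 = €2,795.74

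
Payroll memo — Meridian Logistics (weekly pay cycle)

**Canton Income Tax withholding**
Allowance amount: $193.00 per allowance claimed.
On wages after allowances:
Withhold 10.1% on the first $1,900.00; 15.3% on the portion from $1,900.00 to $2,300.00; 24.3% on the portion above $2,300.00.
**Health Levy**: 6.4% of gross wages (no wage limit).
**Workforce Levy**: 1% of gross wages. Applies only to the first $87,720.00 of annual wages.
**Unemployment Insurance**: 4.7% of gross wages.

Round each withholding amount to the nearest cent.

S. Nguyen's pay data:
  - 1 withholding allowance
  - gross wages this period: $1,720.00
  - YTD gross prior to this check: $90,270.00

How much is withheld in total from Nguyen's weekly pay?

$345.15

Canton Income Tax: taxable = $1,720.00 − 1×$193.00 = $1,527.00
  10.1% × $1,527.00 = $154.23
Health Levy: 6.4% × $1,720.00 = $110.08
Workforce Levy: YTD $90,270.00 ≥ cap $87,720.00 → $0.00
Unemployment Insurance: 4.7% × $1,720.00 = $80.84
Total: $154.23 + $110.08 + $0.00 + $80.84 = $345.15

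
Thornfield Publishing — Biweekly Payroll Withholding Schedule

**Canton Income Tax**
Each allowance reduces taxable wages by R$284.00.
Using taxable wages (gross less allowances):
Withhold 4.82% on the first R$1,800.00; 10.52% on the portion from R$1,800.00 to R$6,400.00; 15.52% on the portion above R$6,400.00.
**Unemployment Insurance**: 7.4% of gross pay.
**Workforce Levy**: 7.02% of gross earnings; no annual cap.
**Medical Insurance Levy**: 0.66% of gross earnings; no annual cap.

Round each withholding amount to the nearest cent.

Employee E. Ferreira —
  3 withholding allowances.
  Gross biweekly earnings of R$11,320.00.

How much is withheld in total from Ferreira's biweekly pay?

Canton Income Tax: taxable = R$11,320.00 − 3×R$284.00 = R$10,468.00
  R$570.68 + 15.52% × (R$10,468.00 − R$6,400.00) = R$570.68 + 15.52% × R$4,068.00 = R$1,202.03
Unemployment Insurance: 7.4% × R$11,320.00 = R$837.68
Workforce Levy: 7.02% × R$11,320.00 = R$794.66
Medical Insurance Levy: 0.66% × R$11,320.00 = R$74.71
Total: R$1,202.03 + R$837.68 + R$794.66 + R$74.71 = R$2,909.08

R$2,909.08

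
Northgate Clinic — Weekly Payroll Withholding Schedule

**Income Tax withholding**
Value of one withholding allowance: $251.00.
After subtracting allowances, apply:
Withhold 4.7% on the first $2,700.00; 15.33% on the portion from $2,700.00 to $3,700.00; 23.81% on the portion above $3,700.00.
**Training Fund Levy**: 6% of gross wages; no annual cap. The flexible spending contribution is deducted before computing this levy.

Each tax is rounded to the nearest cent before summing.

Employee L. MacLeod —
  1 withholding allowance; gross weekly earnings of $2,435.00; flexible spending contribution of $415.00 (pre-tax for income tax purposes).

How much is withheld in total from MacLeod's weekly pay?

$204.34

Income Tax: taxable = $2,435.00 − $415.00 − 1×$251.00 = $1,769.00
  4.7% × $1,769.00 = $83.14
Training Fund Levy: 6% × $2,020.00 = $121.20
Total: $83.14 + $121.20 = $204.34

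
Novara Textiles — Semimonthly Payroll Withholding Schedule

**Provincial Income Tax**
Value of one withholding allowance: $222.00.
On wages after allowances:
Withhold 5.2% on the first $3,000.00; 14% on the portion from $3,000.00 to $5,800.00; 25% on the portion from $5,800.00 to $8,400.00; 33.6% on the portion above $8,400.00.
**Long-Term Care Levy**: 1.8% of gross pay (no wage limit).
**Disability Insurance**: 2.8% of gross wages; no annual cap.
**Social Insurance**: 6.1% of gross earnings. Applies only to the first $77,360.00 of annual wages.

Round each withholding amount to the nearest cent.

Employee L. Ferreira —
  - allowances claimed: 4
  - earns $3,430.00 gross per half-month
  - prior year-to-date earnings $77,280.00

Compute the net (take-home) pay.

$3,135.16

Provincial Income Tax: taxable = $3,430.00 − 4×$222.00 = $2,542.00
  5.2% × $2,542.00 = $132.18
Long-Term Care Levy: 1.8% × $3,430.00 = $61.74
Disability Insurance: 2.8% × $3,430.00 = $96.04
Social Insurance: cap $77,360.00 − YTD $77,280.00 = $80.00 subject; 6.1% × $80.00 = $4.88
Total withheld: $132.18 + $61.74 + $96.04 + $4.88 = $294.84
Net pay: $3,430.00 − $294.84 = $3,135.16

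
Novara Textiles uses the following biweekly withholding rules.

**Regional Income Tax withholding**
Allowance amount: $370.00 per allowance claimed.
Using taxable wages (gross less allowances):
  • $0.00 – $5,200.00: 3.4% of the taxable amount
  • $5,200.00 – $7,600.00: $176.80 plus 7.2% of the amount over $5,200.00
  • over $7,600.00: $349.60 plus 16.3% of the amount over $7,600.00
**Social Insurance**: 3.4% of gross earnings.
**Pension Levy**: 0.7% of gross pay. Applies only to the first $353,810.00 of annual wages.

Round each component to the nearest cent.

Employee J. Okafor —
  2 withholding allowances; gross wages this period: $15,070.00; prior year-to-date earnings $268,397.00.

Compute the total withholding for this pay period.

$2,064.46

Regional Income Tax: taxable = $15,070.00 − 2×$370.00 = $14,330.00
  $349.60 + 16.3% × ($14,330.00 − $7,600.00) = $349.60 + 16.3% × $6,730.00 = $1,446.59
Social Insurance: 3.4% × $15,070.00 = $512.38
Pension Levy: 0.7% × $15,070.00 = $105.49
Total: $1,446.59 + $512.38 + $105.49 = $2,064.46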